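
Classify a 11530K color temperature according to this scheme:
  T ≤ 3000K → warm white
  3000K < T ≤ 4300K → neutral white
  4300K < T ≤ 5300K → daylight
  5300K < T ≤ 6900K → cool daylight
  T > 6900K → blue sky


Temperature: 11530K
11530K > 6900K → blue sky
Classification: blue sky


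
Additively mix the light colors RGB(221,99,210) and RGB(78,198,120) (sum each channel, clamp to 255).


Additive: each channel = min(255, C₁+C₂)
R: 221+78 = 299 → 255
G: 99+198 = 297 → 255
B: 210+120 = 330 → 255
= RGB(255, 255, 255)


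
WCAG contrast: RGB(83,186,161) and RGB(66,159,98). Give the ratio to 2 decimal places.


Linearize each sRGB channel c=v/255: c/12.92 if c ≤ 0.04045 else ((c+0.055)/1.055)^2.4
L = 0.2126×R_lin + 0.7152×G_lin + 0.0722×B_lin
Color 1 (83,186,161):
  R=83: 83/255≈0.3255 > 0.04045 → ((0.3255+0.055)/1.055)^2.4 ≈ 0.08650
  G=186: 186/255≈0.7294 > 0.04045 → ((0.7294+0.055)/1.055)^2.4 ≈ 0.49102
  B=161: 161/255≈0.6314 > 0.04045 → ((0.6314+0.055)/1.055)^2.4 ≈ 0.35640
  L1 = 0.2126×0.08650 + 0.7152×0.49102 + 0.0722×0.35640 ≈ 0.39530
Color 2 (66,159,98):
  R=66: 66/255≈0.2588 > 0.04045 → ((0.2588+0.055)/1.055)^2.4 ≈ 0.05448
  G=159: 159/255≈0.6235 > 0.04045 → ((0.6235+0.055)/1.055)^2.4 ≈ 0.34670
  B=98: 98/255≈0.3843 > 0.04045 → ((0.3843+0.055)/1.055)^2.4 ≈ 0.12214
  L2 = 0.2126×0.05448 + 0.7152×0.34670 + 0.0722×0.12214 ≈ 0.26836
Lighter = 0.39530, Darker = 0.26836
Ratio = (L_lighter + 0.05) / (L_darker + 0.05)
Ratio = (0.39530 + 0.05) / (0.26836 + 0.05) = 0.44530 / 0.31836 ≈ 1.3987
Ratio ≈ 1.40:1


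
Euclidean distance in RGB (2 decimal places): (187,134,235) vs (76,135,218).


d = √[(R₁-R₂)² + (G₁-G₂)² + (B₁-B₂)²]
d = √[(187-76)² + (134-135)² + (235-218)²]
d = √[12321 + 1 + 289]
d = √12611
d ≈ 112.30


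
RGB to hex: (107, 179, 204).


R = 107 → 6B (hex)
G = 179 → B3 (hex)
B = 204 → CC (hex)
Hex = #6BB3CC


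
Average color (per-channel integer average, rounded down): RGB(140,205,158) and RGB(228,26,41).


Midpoint: each channel = ⌊(C₁+C₂)/2⌋
R: ⌊(140+228)/2⌋ = 184
G: ⌊(205+26)/2⌋ = 115
B: ⌊(158+41)/2⌋ = 99
= RGB(184, 115, 99)


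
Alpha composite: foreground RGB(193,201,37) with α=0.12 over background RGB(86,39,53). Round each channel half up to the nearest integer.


C = α×F + (1-α)×B, with 1-α = 0.88
R: 0.12×193 + 0.88×86 = 23.16 + 75.68 = 98.84 → 99
G: 0.12×201 + 0.88×39 = 24.12 + 34.32 = 58.44 → 58
B: 0.12×37 + 0.88×53 = 4.44 + 46.64 = 51.08 → 51
= RGB(99, 58, 51)


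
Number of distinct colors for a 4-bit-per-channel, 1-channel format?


Total bits = 4 bits/channel × 1 channels = 4 bits
Distinct colors = 2^4
= 16 colors


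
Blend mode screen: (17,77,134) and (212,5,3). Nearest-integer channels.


Screen: C = 255 - (255-A)×(255-B)/255, rounded to nearest integer
R: 255 - (255-17)×(255-212)/255 = 255 - 10234/255 ≈ 255 - 40.133 = 214.867 → 215
G: 255 - (255-77)×(255-5)/255 = 255 - 44500/255 ≈ 255 - 174.510 = 80.490 → 80
B: 255 - (255-134)×(255-3)/255 = 255 - 30492/255 ≈ 255 - 119.576 = 135.424 → 135
= RGB(215, 80, 135)


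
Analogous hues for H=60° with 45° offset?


Base hue: 60°
Left analog: (60 - 45) mod 360 = 15°
Right analog: (60 + 45) mod 360 = 105°
Analogous hues = 15° and 105°


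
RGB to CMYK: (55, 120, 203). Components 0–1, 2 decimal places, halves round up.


R'=55/255≈0.2157, G'=120/255≈0.4706, B'=203/255≈0.7961
K = 1 - max(R',G',B') = 1 - 203/255 = 52/255 = 0.20392… → 0.20
(1-R'-K)/(1-K) simplifies to (max-R)/max with max = 203:
C = (203-55)/203 = 148/203 = 0.72906… → 0.73
M = (203-120)/203 = 83/203 = 0.40886… → 0.41
Y = (203-203)/203 = 0/203 = 0 → 0.00
= CMYK(0.73, 0.41, 0.00, 0.20)


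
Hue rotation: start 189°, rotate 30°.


New hue = (H + rotation) mod 360
New hue = (189 + 30) mod 360
= 219 mod 360
= 219°


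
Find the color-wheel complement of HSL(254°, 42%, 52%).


Complement = opposite side of color wheel = hue + 180°
H' = (254 + 180) mod 360 = 74°
S and L unchanged.
= HSL(74°, 42%, 52%)


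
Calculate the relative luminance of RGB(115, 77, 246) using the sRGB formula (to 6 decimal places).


Linearize each channel (sRGB transfer function): c = v/255; c_lin = c/12.92 if c ≤ 0.04045, else ((c+0.055)/1.055)^2.4
  R: 115/255 ≈ 0.450980 > 0.04045 → ((0.450980+0.055)/1.055)^2.4 ≈ 0.171441
  G: 77/255 ≈ 0.301961 > 0.04045 → ((0.301961+0.055)/1.055)^2.4 ≈ 0.074214
  B: 246/255 ≈ 0.964706 > 0.04045 → ((0.964706+0.055)/1.055)^2.4 ≈ 0.921582
R_lin = 0.171441, G_lin = 0.074214, B_lin = 0.921582
L = 0.2126×R + 0.7152×G + 0.0722×B
L = 0.2126×0.171441 + 0.7152×0.074214 + 0.0722×0.921582
L ≈ 0.156064


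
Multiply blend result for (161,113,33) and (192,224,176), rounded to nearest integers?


Multiply: C = A×B/255, rounded to nearest integer
R: 161×192/255 = 30912/255 ≈ 121.224 → 121
G: 113×224/255 = 25312/255 ≈ 99.263 → 99
B: 33×176/255 = 5808/255 ≈ 22.776 → 23
= RGB(121, 99, 23)


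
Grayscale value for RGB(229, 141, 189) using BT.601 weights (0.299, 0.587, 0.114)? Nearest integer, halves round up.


Gray = 0.299×R + 0.587×G + 0.114×B
Gray = 0.299×229 + 0.587×141 + 0.114×189
Gray = 68.471 + 82.767 + 21.546
Gray = 172.784 → round half up → 173
Gray = 173


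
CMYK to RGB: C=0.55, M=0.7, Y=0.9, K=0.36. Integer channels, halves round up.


R = 255 × (1-C) × (1-K) = 255 × 0.45 × 0.64 = 73.44 → 73
G = 255 × (1-M) × (1-K) = 255 × 0.30 × 0.64 = 48.96 → 49
B = 255 × (1-Y) × (1-K) = 255 × 0.10 × 0.64 = 16.32 → 16
= RGB(73, 49, 16)


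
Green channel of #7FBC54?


Color: #7FBC54
R = 7F = 127
G = BC = 188
B = 54 = 84
Green = 188


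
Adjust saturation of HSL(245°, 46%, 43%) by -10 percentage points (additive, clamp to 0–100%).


Original S = 46%
Adjustment = -10 percentage points
New S = 46 + (-10) = 36
Clamp to [0, 100] → 36
= HSL(245°, 36%, 43%)


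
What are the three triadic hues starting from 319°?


Triadic: equally spaced at 120° intervals
H1 = 319°
H2 = (319 + 120) mod 360 = 79°
H3 = (319 + 240) mod 360 = 199°
Triadic = 319°, 79°, 199°


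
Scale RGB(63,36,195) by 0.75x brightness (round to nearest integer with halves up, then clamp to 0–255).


Multiply each channel by 0.75, round half up, clamp to [0, 255]
R: 63×0.75 = 47.25 → round → 47
G: 36×0.75 = 27
B: 195×0.75 = 146.25 → round → 146
= RGB(47, 27, 146)


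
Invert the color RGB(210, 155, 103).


Invert: (255-R, 255-G, 255-B)
R: 255-210 = 45
G: 255-155 = 100
B: 255-103 = 152
= RGB(45, 100, 152)


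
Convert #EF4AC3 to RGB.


EF → 239 (R)
4A → 74 (G)
C3 → 195 (B)
= RGB(239, 74, 195)


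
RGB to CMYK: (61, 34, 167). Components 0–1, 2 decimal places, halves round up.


R'=61/255≈0.2392, G'=34/255≈0.1333, B'=167/255≈0.6549
K = 1 - max(R',G',B') = 1 - 167/255 = 88/255 = 0.34509… → 0.35
(1-R'-K)/(1-K) simplifies to (max-R)/max with max = 167:
C = (167-61)/167 = 106/167 = 0.63473… → 0.63
M = (167-34)/167 = 133/167 = 0.79640… → 0.80
Y = (167-167)/167 = 0/167 = 0 → 0.00
= CMYK(0.63, 0.80, 0.00, 0.35)


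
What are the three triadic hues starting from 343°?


Triadic: equally spaced at 120° intervals
H1 = 343°
H2 = (343 + 120) mod 360 = 103°
H3 = (343 + 240) mod 360 = 223°
Triadic = 343°, 103°, 223°


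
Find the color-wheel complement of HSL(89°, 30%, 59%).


Complement = opposite side of color wheel = hue + 180°
H' = (89 + 180) mod 360 = 269°
S and L unchanged.
= HSL(269°, 30%, 59%)


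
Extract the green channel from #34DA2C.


Color: #34DA2C
R = 34 = 52
G = DA = 218
B = 2C = 44
Green = 218


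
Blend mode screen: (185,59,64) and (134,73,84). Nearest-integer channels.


Screen: C = 255 - (255-A)×(255-B)/255, rounded to nearest integer
R: 255 - (255-185)×(255-134)/255 = 255 - 8470/255 ≈ 255 - 33.216 = 221.784 → 222
G: 255 - (255-59)×(255-73)/255 = 255 - 35672/255 ≈ 255 - 139.890 = 115.110 → 115
B: 255 - (255-64)×(255-84)/255 = 255 - 32661/255 ≈ 255 - 128.082 = 126.918 → 127
= RGB(222, 115, 127)


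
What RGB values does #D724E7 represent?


D7 → 215 (R)
24 → 36 (G)
E7 → 231 (B)
= RGB(215, 36, 231)


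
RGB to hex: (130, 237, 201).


R = 130 → 82 (hex)
G = 237 → ED (hex)
B = 201 → C9 (hex)
Hex = #82EDC9


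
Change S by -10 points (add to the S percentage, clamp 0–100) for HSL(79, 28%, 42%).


Original S = 28%
Adjustment = -10 percentage points
New S = 28 + (-10) = 18
Clamp to [0, 100] → 18
= HSL(79°, 18%, 42%)


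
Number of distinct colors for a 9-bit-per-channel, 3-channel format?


Total bits = 9 bits/channel × 3 channels = 27 bits
Distinct colors = 2^27
= 134,217,728 colors


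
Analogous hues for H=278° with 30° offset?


Base hue: 278°
Left analog: (278 - 30) mod 360 = 248°
Right analog: (278 + 30) mod 360 = 308°
Analogous hues = 248° and 308°


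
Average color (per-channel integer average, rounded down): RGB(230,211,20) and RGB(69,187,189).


Midpoint: each channel = ⌊(C₁+C₂)/2⌋
R: ⌊(230+69)/2⌋ = 149
G: ⌊(211+187)/2⌋ = 199
B: ⌊(20+189)/2⌋ = 104
= RGB(149, 199, 104)


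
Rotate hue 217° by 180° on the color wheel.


New hue = (H + rotation) mod 360
New hue = (217 + 180) mod 360
= 397 mod 360
= 37°


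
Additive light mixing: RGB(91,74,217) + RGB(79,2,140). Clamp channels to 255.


Additive: each channel = min(255, C₁+C₂)
R: 91+79 = 170 → 170
G: 74+2 = 76 → 76
B: 217+140 = 357 → 255
= RGB(170, 76, 255)


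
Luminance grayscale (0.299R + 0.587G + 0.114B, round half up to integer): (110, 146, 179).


Gray = 0.299×R + 0.587×G + 0.114×B
Gray = 0.299×110 + 0.587×146 + 0.114×179
Gray = 32.890 + 85.702 + 20.406
Gray = 138.998 → round half up → 139
Gray = 139


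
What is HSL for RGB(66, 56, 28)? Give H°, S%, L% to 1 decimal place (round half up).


Normalize: R'=66/255≈0.2588, G'=56/255≈0.2196, B'=28/255≈0.1098
Max=66/255, Min=28/255, Δ=Max-Min=38/255
L = (Max+Min)/2 = (66+28)/510 = 94/510 = 0.18431… → L = 18.4%
L ≤ 0.5 → S = Δ/(Max+Min) = 38/(66+28) = 38/94 = 0.40425… → S = 40.4%
(the 1/255 factors cancel in S and H, so raw channel differences can be used)
Max is R' → H = 60 × (((G-B)/Δ) mod 6) = 60 × (((56-28)/38) mod 6)
  28/38 = 0.7368…
  H = 60 × 0.7368… = 44.210…° → H = 44.2°
= HSL(44.2°, 40.4%, 18.4%)


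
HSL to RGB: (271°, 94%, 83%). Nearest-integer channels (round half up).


H=271°, S=0.94, L=0.83
C = (1-|2L-1|)×S = (1-|0.66|)×0.94 = 0.3196
H' = H/60 = 271/60 ≈ 4.5167; X = C×(1-|H' mod 2 - 1|) ≈ 0.1651
m = L - C/2 = 0.83 - 0.1598 = 0.6702
Sector ⌊H'⌋ = 4 → (R',G',B') = (≈0.1651, 0.0, 0.3196)
RGB = ((R'+m)×255, (G'+m)×255, (B'+m)×255) = (213.0083, 170.901, 252.399)
Round half up → RGB(213, 171, 252)


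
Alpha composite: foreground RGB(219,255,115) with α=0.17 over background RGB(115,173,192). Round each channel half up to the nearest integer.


C = α×F + (1-α)×B, with 1-α = 0.83
R: 0.17×219 + 0.83×115 = 37.23 + 95.45 = 132.68 → 133
G: 0.17×255 + 0.83×173 = 43.35 + 143.59 = 186.94 → 187
B: 0.17×115 + 0.83×192 = 19.55 + 159.36 = 178.91 → 179
= RGB(133, 187, 179)


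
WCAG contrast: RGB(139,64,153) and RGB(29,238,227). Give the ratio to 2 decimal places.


Linearize each sRGB channel c=v/255: c/12.92 if c ≤ 0.04045 else ((c+0.055)/1.055)^2.4
L = 0.2126×R_lin + 0.7152×G_lin + 0.0722×B_lin
Color 1 (139,64,153):
  R=139: 139/255≈0.5451 > 0.04045 → ((0.5451+0.055)/1.055)^2.4 ≈ 0.25818
  G=64: 64/255≈0.2510 > 0.04045 → ((0.2510+0.055)/1.055)^2.4 ≈ 0.05127
  B=153: 153/255≈0.6000 > 0.04045 → ((0.6000+0.055)/1.055)^2.4 ≈ 0.31855
  L1 = 0.2126×0.25818 + 0.7152×0.05127 + 0.0722×0.31855 ≈ 0.11456
Color 2 (29,238,227):
  R=29: 29/255≈0.1137 > 0.04045 → ((0.1137+0.055)/1.055)^2.4 ≈ 0.01229
  G=238: 238/255≈0.9333 > 0.04045 → ((0.9333+0.055)/1.055)^2.4 ≈ 0.85499
  B=227: 227/255≈0.8902 > 0.04045 → ((0.8902+0.055)/1.055)^2.4 ≈ 0.76815
  L2 = 0.2126×0.01229 + 0.7152×0.85499 + 0.0722×0.76815 ≈ 0.66956
Lighter = 0.66956, Darker = 0.11456
Ratio = (L_lighter + 0.05) / (L_darker + 0.05)
Ratio = (0.66956 + 0.05) / (0.11456 + 0.05) = 0.71956 / 0.16456 ≈ 4.3727
Ratio ≈ 4.37:1


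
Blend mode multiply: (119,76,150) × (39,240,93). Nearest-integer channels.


Multiply: C = A×B/255, rounded to nearest integer
R: 119×39/255 = 4641/255 ≈ 18.200 → 18
G: 76×240/255 = 18240/255 ≈ 71.529 → 72
B: 150×93/255 = 13950/255 ≈ 54.706 → 55
= RGB(18, 72, 55)


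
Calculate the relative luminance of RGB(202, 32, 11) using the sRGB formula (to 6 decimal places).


Linearize each channel (sRGB transfer function): c = v/255; c_lin = c/12.92 if c ≤ 0.04045, else ((c+0.055)/1.055)^2.4
  R: 202/255 ≈ 0.792157 > 0.04045 → ((0.792157+0.055)/1.055)^2.4 ≈ 0.590619
  G: 32/255 ≈ 0.125490 > 0.04045 → ((0.125490+0.055)/1.055)^2.4 ≈ 0.014444
  B: 11/255 ≈ 0.043137 > 0.04045 → ((0.043137+0.055)/1.055)^2.4 ≈ 0.003347
R_lin = 0.590619, G_lin = 0.014444, B_lin = 0.003347
L = 0.2126×R + 0.7152×G + 0.0722×B
L = 0.2126×0.590619 + 0.7152×0.014444 + 0.0722×0.003347
L ≈ 0.136137


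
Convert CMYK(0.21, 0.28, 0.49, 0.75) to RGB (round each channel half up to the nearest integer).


R = 255 × (1-C) × (1-K) = 255 × 0.79 × 0.25 = 50.3625 → 50
G = 255 × (1-M) × (1-K) = 255 × 0.72 × 0.25 = 45.9 → 46
B = 255 × (1-Y) × (1-K) = 255 × 0.51 × 0.25 = 32.5125 → 33
= RGB(50, 46, 33)


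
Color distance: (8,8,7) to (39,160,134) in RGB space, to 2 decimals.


d = √[(R₁-R₂)² + (G₁-G₂)² + (B₁-B₂)²]
d = √[(8-39)² + (8-160)² + (7-134)²]
d = √[961 + 23104 + 16129]
d = √40194
d ≈ 200.48


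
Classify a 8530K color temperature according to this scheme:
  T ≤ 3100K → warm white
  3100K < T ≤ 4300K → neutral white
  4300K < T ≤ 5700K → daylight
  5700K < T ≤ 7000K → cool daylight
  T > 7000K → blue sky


Temperature: 8530K
8530K > 7000K → blue sky
Classification: blue sky


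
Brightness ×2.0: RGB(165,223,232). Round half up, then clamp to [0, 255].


Multiply each channel by 2.0, round half up, clamp to [0, 255]
R: 165×2.0 = 330 → clamp → 255
G: 223×2.0 = 446 → clamp → 255
B: 232×2.0 = 464 → clamp → 255
= RGB(255, 255, 255)


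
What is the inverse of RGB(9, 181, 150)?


Invert: (255-R, 255-G, 255-B)
R: 255-9 = 246
G: 255-181 = 74
B: 255-150 = 105
= RGB(246, 74, 105)


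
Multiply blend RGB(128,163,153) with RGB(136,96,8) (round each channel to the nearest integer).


Multiply: C = A×B/255, rounded to nearest integer
R: 128×136/255 = 17408/255 ≈ 68.267 → 68
G: 163×96/255 = 15648/255 ≈ 61.365 → 61
B: 153×8/255 = 1224/255 ≈ 4.800 → 5
= RGB(68, 61, 5)


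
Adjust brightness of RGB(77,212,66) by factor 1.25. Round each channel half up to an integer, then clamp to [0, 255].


Multiply each channel by 1.25, round half up, clamp to [0, 255]
R: 77×1.25 = 96.25 → round → 96
G: 212×1.25 = 265 → clamp → 255
B: 66×1.25 = 82.5 → round → 83
= RGB(96, 255, 83)


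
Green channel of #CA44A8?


Color: #CA44A8
R = CA = 202
G = 44 = 68
B = A8 = 168
Green = 68


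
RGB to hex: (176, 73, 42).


R = 176 → B0 (hex)
G = 73 → 49 (hex)
B = 42 → 2A (hex)
Hex = #B0492A


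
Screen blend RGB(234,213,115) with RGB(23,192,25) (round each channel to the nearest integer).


Screen: C = 255 - (255-A)×(255-B)/255, rounded to nearest integer
R: 255 - (255-234)×(255-23)/255 = 255 - 4872/255 ≈ 255 - 19.106 = 235.894 → 236
G: 255 - (255-213)×(255-192)/255 = 255 - 2646/255 ≈ 255 - 10.376 = 244.624 → 245
B: 255 - (255-115)×(255-25)/255 = 255 - 32200/255 ≈ 255 - 126.275 = 128.725 → 129
= RGB(236, 245, 129)


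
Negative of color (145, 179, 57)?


Invert: (255-R, 255-G, 255-B)
R: 255-145 = 110
G: 255-179 = 76
B: 255-57 = 198
= RGB(110, 76, 198)


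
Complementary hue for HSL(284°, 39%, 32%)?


Complement = opposite side of color wheel = hue + 180°
H' = (284 + 180) mod 360 = 104°
S and L unchanged.
= HSL(104°, 39%, 32%)


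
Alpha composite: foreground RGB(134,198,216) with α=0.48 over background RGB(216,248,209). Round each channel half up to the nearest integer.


C = α×F + (1-α)×B, with 1-α = 0.52
R: 0.48×134 + 0.52×216 = 64.32 + 112.32 = 176.64 → 177
G: 0.48×198 + 0.52×248 = 95.04 + 128.96 = 224.00 → 224
B: 0.48×216 + 0.52×209 = 103.68 + 108.68 = 212.36 → 212
= RGB(177, 224, 212)


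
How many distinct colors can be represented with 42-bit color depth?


Colors = 2^bits = 2^42
= 4,398,046,511,104 colors


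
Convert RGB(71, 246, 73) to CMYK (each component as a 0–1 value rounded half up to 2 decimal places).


R'=71/255≈0.2784, G'=246/255≈0.9647, B'=73/255≈0.2863
K = 1 - max(R',G',B') = 1 - 246/255 = 9/255 = 0.03529… → 0.04
(1-R'-K)/(1-K) simplifies to (max-R)/max with max = 246:
C = (246-71)/246 = 175/246 = 0.71138… → 0.71
M = (246-246)/246 = 0/246 = 0 → 0.00
Y = (246-73)/246 = 173/246 = 0.70325… → 0.70
= CMYK(0.71, 0.00, 0.70, 0.04)


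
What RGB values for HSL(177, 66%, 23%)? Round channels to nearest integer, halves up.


H=177°, S=0.66, L=0.23
C = (1-|2L-1|)×S = (1-|-0.54|)×0.66 = 0.3036
H' = H/60 = 177/60 ≈ 2.9500; X = C×(1-|H' mod 2 - 1|) = 0.28842
m = L - C/2 = 0.23 - 0.1518 = 0.0782
Sector ⌊H'⌋ = 2 → (R',G',B') = (0.0, 0.3036, 0.28842)
RGB = ((R'+m)×255, (G'+m)×255, (B'+m)×255) = (19.941, 97.359, 93.4881)
Round half up → RGB(20, 97, 93)


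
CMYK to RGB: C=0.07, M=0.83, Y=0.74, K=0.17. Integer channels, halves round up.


R = 255 × (1-C) × (1-K) = 255 × 0.93 × 0.83 = 196.8345 → 197
G = 255 × (1-M) × (1-K) = 255 × 0.17 × 0.83 = 35.9805 → 36
B = 255 × (1-Y) × (1-K) = 255 × 0.26 × 0.83 = 55.029 → 55
= RGB(197, 36, 55)


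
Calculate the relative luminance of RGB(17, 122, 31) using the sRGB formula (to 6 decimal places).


Linearize each channel (sRGB transfer function): c = v/255; c_lin = c/12.92 if c ≤ 0.04045, else ((c+0.055)/1.055)^2.4
  R: 17/255 ≈ 0.066667 > 0.04045 → ((0.066667+0.055)/1.055)^2.4 ≈ 0.005605
  G: 122/255 ≈ 0.478431 > 0.04045 → ((0.478431+0.055)/1.055)^2.4 ≈ 0.194618
  B: 31/255 ≈ 0.121569 > 0.04045 → ((0.121569+0.055)/1.055)^2.4 ≈ 0.013702
R_lin = 0.005605, G_lin = 0.194618, B_lin = 0.013702
L = 0.2126×R + 0.7152×G + 0.0722×B
L = 0.2126×0.005605 + 0.7152×0.194618 + 0.0722×0.013702
L ≈ 0.141372


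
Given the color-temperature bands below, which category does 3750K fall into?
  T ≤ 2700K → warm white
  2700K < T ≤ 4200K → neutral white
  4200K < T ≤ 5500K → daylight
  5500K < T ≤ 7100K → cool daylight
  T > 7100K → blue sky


Temperature: 3750K
2700K < 3750K ≤ 4200K → neutral white
Classification: neutral white


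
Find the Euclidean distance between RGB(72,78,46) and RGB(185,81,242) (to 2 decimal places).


d = √[(R₁-R₂)² + (G₁-G₂)² + (B₁-B₂)²]
d = √[(72-185)² + (78-81)² + (46-242)²]
d = √[12769 + 9 + 38416]
d = √51194
d ≈ 226.26


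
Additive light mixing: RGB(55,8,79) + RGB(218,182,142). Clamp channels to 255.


Additive: each channel = min(255, C₁+C₂)
R: 55+218 = 273 → 255
G: 8+182 = 190 → 190
B: 79+142 = 221 → 221
= RGB(255, 190, 221)


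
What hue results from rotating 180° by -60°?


New hue = (H + rotation) mod 360
New hue = (180 -60) mod 360
= 120 mod 360
= 120°


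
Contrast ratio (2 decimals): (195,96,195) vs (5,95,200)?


Linearize each sRGB channel c=v/255: c/12.92 if c ≤ 0.04045 else ((c+0.055)/1.055)^2.4
L = 0.2126×R_lin + 0.7152×G_lin + 0.0722×B_lin
Color 1 (195,96,195):
  R=195: 195/255≈0.7647 > 0.04045 → ((0.7647+0.055)/1.055)^2.4 ≈ 0.54572
  G=96: 96/255≈0.3765 > 0.04045 → ((0.3765+0.055)/1.055)^2.4 ≈ 0.11697
  B=195: 195/255≈0.7647 > 0.04045 → ((0.7647+0.055)/1.055)^2.4 ≈ 0.54572
  L1 = 0.2126×0.54572 + 0.7152×0.11697 + 0.0722×0.54572 ≈ 0.23908
Color 2 (5,95,200):
  R=5: 5/255≈0.0196 ≤ 0.04045 → 0.0196/12.92 ≈ 0.00152
  G=95: 95/255≈0.3725 > 0.04045 → ((0.3725+0.055)/1.055)^2.4 ≈ 0.11444
  B=200: 200/255≈0.7843 > 0.04045 → ((0.7843+0.055)/1.055)^2.4 ≈ 0.57758
  L2 = 0.2126×0.00152 + 0.7152×0.11444 + 0.0722×0.57758 ≈ 0.12387
Lighter = 0.23908, Darker = 0.12387
Ratio = (L_lighter + 0.05) / (L_darker + 0.05)
Ratio = (0.23908 + 0.05) / (0.12387 + 0.05) = 0.28908 / 0.17387 ≈ 1.6626
Ratio ≈ 1.66:1


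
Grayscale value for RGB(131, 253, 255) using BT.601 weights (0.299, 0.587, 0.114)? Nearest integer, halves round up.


Gray = 0.299×R + 0.587×G + 0.114×B
Gray = 0.299×131 + 0.587×253 + 0.114×255
Gray = 39.169 + 148.511 + 29.070
Gray = 216.750 → round half up → 217
Gray = 217


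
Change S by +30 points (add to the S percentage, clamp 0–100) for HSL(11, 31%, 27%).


Original S = 31%
Adjustment = +30 percentage points
New S = 31 + (30) = 61
Clamp to [0, 100] → 61
= HSL(11°, 61%, 27%)


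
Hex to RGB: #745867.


74 → 116 (R)
58 → 88 (G)
67 → 103 (B)
= RGB(116, 88, 103)


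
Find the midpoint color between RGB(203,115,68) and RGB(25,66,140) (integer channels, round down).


Midpoint: each channel = ⌊(C₁+C₂)/2⌋
R: ⌊(203+25)/2⌋ = 114
G: ⌊(115+66)/2⌋ = 90
B: ⌊(68+140)/2⌋ = 104
= RGB(114, 90, 104)


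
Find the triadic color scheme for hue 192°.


Triadic: equally spaced at 120° intervals
H1 = 192°
H2 = (192 + 120) mod 360 = 312°
H3 = (192 + 240) mod 360 = 72°
Triadic = 192°, 312°, 72°


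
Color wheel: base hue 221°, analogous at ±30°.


Base hue: 221°
Left analog: (221 - 30) mod 360 = 191°
Right analog: (221 + 30) mod 360 = 251°
Analogous hues = 191° and 251°


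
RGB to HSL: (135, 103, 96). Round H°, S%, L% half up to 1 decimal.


Normalize: R'=135/255≈0.5294, G'=103/255≈0.4039, B'=96/255≈0.3765
Max=135/255, Min=96/255, Δ=Max-Min=39/255
L = (Max+Min)/2 = (135+96)/510 = 231/510 = 0.45294… → L = 45.3%
L ≤ 0.5 → S = Δ/(Max+Min) = 39/(135+96) = 39/231 = 0.16883… → S = 16.9%
(the 1/255 factors cancel in S and H, so raw channel differences can be used)
Max is R' → H = 60 × (((G-B)/Δ) mod 6) = 60 × (((103-96)/39) mod 6)
  7/39 = 0.1794…
  H = 60 × 0.1794… = 10.769…° → H = 10.8°
= HSL(10.8°, 16.9%, 45.3%)


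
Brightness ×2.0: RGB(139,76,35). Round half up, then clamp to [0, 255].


Multiply each channel by 2.0, round half up, clamp to [0, 255]
R: 139×2.0 = 278 → clamp → 255
G: 76×2.0 = 152
B: 35×2.0 = 70
= RGB(255, 152, 70)


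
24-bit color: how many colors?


Colors = 2^bits = 2^24
= 16,777,216 colors


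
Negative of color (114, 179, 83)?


Invert: (255-R, 255-G, 255-B)
R: 255-114 = 141
G: 255-179 = 76
B: 255-83 = 172
= RGB(141, 76, 172)


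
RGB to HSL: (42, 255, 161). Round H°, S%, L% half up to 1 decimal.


Normalize: R'=42/255≈0.1647, G'=255/255≈1.0000, B'=161/255≈0.6314
Max=255/255, Min=42/255, Δ=Max-Min=213/255
L = (Max+Min)/2 = (255+42)/510 = 297/510 = 0.58235… → L = 58.2%
L > 0.5 → S = Δ/(2-Max-Min) = 213/(510-255-42) = 213/213 = 1 → S = 100.0%
(the 1/255 factors cancel in S and H, so raw channel differences can be used)
Max is G' → H = 60 × ((B-R)/Δ + 2) = 60 × ((161-42)/213 + 2)
  119/213 + 2 = 0.5586… + 2 = 2.5586…
  H = 60 × 2.5586… = 153.521…° → H = 153.5°
= HSL(153.5°, 100.0%, 58.2%)


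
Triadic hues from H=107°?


Triadic: equally spaced at 120° intervals
H1 = 107°
H2 = (107 + 120) mod 360 = 227°
H3 = (107 + 240) mod 360 = 347°
Triadic = 107°, 227°, 347°


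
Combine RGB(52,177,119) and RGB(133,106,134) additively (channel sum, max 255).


Additive: each channel = min(255, C₁+C₂)
R: 52+133 = 185 → 185
G: 177+106 = 283 → 255
B: 119+134 = 253 → 253
= RGB(185, 255, 253)


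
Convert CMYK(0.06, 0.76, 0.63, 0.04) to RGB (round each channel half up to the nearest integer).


R = 255 × (1-C) × (1-K) = 255 × 0.94 × 0.96 = 230.112 → 230
G = 255 × (1-M) × (1-K) = 255 × 0.24 × 0.96 = 58.752 → 59
B = 255 × (1-Y) × (1-K) = 255 × 0.37 × 0.96 = 90.576 → 91
= RGB(230, 59, 91)


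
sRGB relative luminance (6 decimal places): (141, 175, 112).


Linearize each channel (sRGB transfer function): c = v/255; c_lin = c/12.92 if c ≤ 0.04045, else ((c+0.055)/1.055)^2.4
  R: 141/255 ≈ 0.552941 > 0.04045 → ((0.552941+0.055)/1.055)^2.4 ≈ 0.266356
  G: 175/255 ≈ 0.686275 > 0.04045 → ((0.686275+0.055)/1.055)^2.4 ≈ 0.428690
  B: 112/255 ≈ 0.439216 > 0.04045 → ((0.439216+0.055)/1.055)^2.4 ≈ 0.162029
R_lin = 0.266356, G_lin = 0.428690, B_lin = 0.162029
L = 0.2126×R + 0.7152×G + 0.0722×B
L = 0.2126×0.266356 + 0.7152×0.428690 + 0.0722×0.162029
L ≈ 0.374925


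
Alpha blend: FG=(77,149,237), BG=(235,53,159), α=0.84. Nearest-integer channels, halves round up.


C = α×F + (1-α)×B, with 1-α = 0.16
R: 0.84×77 + 0.16×235 = 64.68 + 37.60 = 102.28 → 102
G: 0.84×149 + 0.16×53 = 125.16 + 8.48 = 133.64 → 134
B: 0.84×237 + 0.16×159 = 199.08 + 25.44 = 224.52 → 225
= RGB(102, 134, 225)


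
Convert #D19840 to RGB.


D1 → 209 (R)
98 → 152 (G)
40 → 64 (B)
= RGB(209, 152, 64)


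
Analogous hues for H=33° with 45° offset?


Base hue: 33°
Left analog: (33 - 45) mod 360 = 348°
Right analog: (33 + 45) mod 360 = 78°
Analogous hues = 348° and 78°


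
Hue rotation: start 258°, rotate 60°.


New hue = (H + rotation) mod 360
New hue = (258 + 60) mod 360
= 318 mod 360
= 318°


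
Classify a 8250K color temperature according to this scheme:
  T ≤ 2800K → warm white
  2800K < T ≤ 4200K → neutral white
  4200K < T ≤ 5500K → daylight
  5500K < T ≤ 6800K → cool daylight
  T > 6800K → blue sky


Temperature: 8250K
8250K > 6800K → blue sky
Classification: blue sky


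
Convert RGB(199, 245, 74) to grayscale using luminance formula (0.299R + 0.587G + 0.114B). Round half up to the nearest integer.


Gray = 0.299×R + 0.587×G + 0.114×B
Gray = 0.299×199 + 0.587×245 + 0.114×74
Gray = 59.501 + 143.815 + 8.436
Gray = 211.752 → round half up → 212
Gray = 212


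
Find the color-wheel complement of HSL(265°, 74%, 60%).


Complement = opposite side of color wheel = hue + 180°
H' = (265 + 180) mod 360 = 85°
S and L unchanged.
= HSL(85°, 74%, 60%)


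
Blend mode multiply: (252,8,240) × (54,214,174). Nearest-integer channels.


Multiply: C = A×B/255, rounded to nearest integer
R: 252×54/255 = 13608/255 ≈ 53.365 → 53
G: 8×214/255 = 1712/255 ≈ 6.714 → 7
B: 240×174/255 = 41760/255 ≈ 163.765 → 164
= RGB(53, 7, 164)


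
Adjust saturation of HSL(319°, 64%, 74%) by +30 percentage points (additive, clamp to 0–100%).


Original S = 64%
Adjustment = +30 percentage points
New S = 64 + (30) = 94
Clamp to [0, 100] → 94
= HSL(319°, 94%, 74%)


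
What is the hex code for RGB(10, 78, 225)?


R = 10 → 0A (hex)
G = 78 → 4E (hex)
B = 225 → E1 (hex)
Hex = #0A4EE1


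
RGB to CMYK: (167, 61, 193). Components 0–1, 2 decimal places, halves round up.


R'=167/255≈0.6549, G'=61/255≈0.2392, B'=193/255≈0.7569
K = 1 - max(R',G',B') = 1 - 193/255 = 62/255 = 0.24313… → 0.24
(1-R'-K)/(1-K) simplifies to (max-R)/max with max = 193:
C = (193-167)/193 = 26/193 = 0.13471… → 0.13
M = (193-61)/193 = 132/193 = 0.68393… → 0.68
Y = (193-193)/193 = 0/193 = 0 → 0.00
= CMYK(0.13, 0.68, 0.00, 0.24)


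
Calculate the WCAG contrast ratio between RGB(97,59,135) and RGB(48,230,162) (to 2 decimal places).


Linearize each sRGB channel c=v/255: c/12.92 if c ≤ 0.04045 else ((c+0.055)/1.055)^2.4
L = 0.2126×R_lin + 0.7152×G_lin + 0.0722×B_lin
Color 1 (97,59,135):
  R=97: 97/255≈0.3804 > 0.04045 → ((0.3804+0.055)/1.055)^2.4 ≈ 0.11954
  G=59: 59/255≈0.2314 > 0.04045 → ((0.2314+0.055)/1.055)^2.4 ≈ 0.04374
  B=135: 135/255≈0.5294 > 0.04045 → ((0.5294+0.055)/1.055)^2.4 ≈ 0.24228
  L1 = 0.2126×0.11954 + 0.7152×0.04374 + 0.0722×0.24228 ≈ 0.07419
Color 2 (48,230,162):
  R=48: 48/255≈0.1882 > 0.04045 → ((0.1882+0.055)/1.055)^2.4 ≈ 0.02956
  G=230: 230/255≈0.9020 > 0.04045 → ((0.9020+0.055)/1.055)^2.4 ≈ 0.79130
  B=162: 162/255≈0.6353 > 0.04045 → ((0.6353+0.055)/1.055)^2.4 ≈ 0.36131
  L2 = 0.2126×0.02956 + 0.7152×0.79130 + 0.0722×0.36131 ≈ 0.59831
Lighter = 0.59831, Darker = 0.07419
Ratio = (L_lighter + 0.05) / (L_darker + 0.05)
Ratio = (0.59831 + 0.05) / (0.07419 + 0.05) = 0.64831 / 0.12419 ≈ 5.2205
Ratio ≈ 5.22:1


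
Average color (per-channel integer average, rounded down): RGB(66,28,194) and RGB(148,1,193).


Midpoint: each channel = ⌊(C₁+C₂)/2⌋
R: ⌊(66+148)/2⌋ = 107
G: ⌊(28+1)/2⌋ = 14
B: ⌊(194+193)/2⌋ = 193
= RGB(107, 14, 193)


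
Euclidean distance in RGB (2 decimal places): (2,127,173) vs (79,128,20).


d = √[(R₁-R₂)² + (G₁-G₂)² + (B₁-B₂)²]
d = √[(2-79)² + (127-128)² + (173-20)²]
d = √[5929 + 1 + 23409]
d = √29339
d ≈ 171.29


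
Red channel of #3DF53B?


Color: #3DF53B
R = 3D = 61
G = F5 = 245
B = 3B = 59
Red = 61


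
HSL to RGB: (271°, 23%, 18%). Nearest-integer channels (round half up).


H=271°, S=0.23, L=0.18
C = (1-|2L-1|)×S = (1-|-0.64|)×0.23 = 0.0828
H' = H/60 = 271/60 ≈ 4.5167; X = C×(1-|H' mod 2 - 1|) = 0.04278
m = L - C/2 = 0.18 - 0.0414 = 0.1386
Sector ⌊H'⌋ = 4 → (R',G',B') = (0.04278, 0.0, 0.0828)
RGB = ((R'+m)×255, (G'+m)×255, (B'+m)×255) = (46.2519, 35.343, 56.457)
Round half up → RGB(46, 35, 56)


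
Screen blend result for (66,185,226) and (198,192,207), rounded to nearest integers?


Screen: C = 255 - (255-A)×(255-B)/255, rounded to nearest integer
R: 255 - (255-66)×(255-198)/255 = 255 - 10773/255 ≈ 255 - 42.247 = 212.753 → 213
G: 255 - (255-185)×(255-192)/255 = 255 - 4410/255 ≈ 255 - 17.294 = 237.706 → 238
B: 255 - (255-226)×(255-207)/255 = 255 - 1392/255 ≈ 255 - 5.459 = 249.541 → 250
= RGB(213, 238, 250)


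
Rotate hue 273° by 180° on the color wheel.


New hue = (H + rotation) mod 360
New hue = (273 + 180) mod 360
= 453 mod 360
= 93°


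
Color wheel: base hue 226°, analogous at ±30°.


Base hue: 226°
Left analog: (226 - 30) mod 360 = 196°
Right analog: (226 + 30) mod 360 = 256°
Analogous hues = 196° and 256°


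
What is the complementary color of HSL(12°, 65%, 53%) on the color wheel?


Complement = opposite side of color wheel = hue + 180°
H' = (12 + 180) mod 360 = 192°
S and L unchanged.
= HSL(192°, 65%, 53%)


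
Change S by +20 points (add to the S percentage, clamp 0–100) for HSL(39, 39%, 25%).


Original S = 39%
Adjustment = +20 percentage points
New S = 39 + (20) = 59
Clamp to [0, 100] → 59
= HSL(39°, 59%, 25%)


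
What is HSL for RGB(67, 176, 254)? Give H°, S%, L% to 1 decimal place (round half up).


Normalize: R'=67/255≈0.2627, G'=176/255≈0.6902, B'=254/255≈0.9961
Max=254/255, Min=67/255, Δ=Max-Min=187/255
L = (Max+Min)/2 = (254+67)/510 = 321/510 = 0.62941… → L = 62.9%
L > 0.5 → S = Δ/(2-Max-Min) = 187/(510-254-67) = 187/189 = 0.98941… → S = 98.9%
(the 1/255 factors cancel in S and H, so raw channel differences can be used)
Max is B' → H = 60 × ((R-G)/Δ + 4) = 60 × ((67-176)/187 + 4)
  -109/187 + 4 = -0.5828… + 4 = 3.4171…
  H = 60 × 3.4171… = 205.026…° → H = 205.0°
= HSL(205.0°, 98.9%, 62.9%)


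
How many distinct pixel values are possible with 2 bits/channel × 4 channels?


Total bits = 2 bits/channel × 4 channels = 8 bits
Distinct pixel values = 2^8
= 256 pixel values


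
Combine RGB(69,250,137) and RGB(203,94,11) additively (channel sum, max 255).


Additive: each channel = min(255, C₁+C₂)
R: 69+203 = 272 → 255
G: 250+94 = 344 → 255
B: 137+11 = 148 → 148
= RGB(255, 255, 148)


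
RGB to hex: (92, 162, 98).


R = 92 → 5C (hex)
G = 162 → A2 (hex)
B = 98 → 62 (hex)
Hex = #5CA262


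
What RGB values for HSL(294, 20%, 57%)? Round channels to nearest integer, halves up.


H=294°, S=0.20, L=0.57
C = (1-|2L-1|)×S = (1-|0.14|)×0.20 = 0.172
H' = H/60 = 294/60 ≈ 4.9000; X = C×(1-|H' mod 2 - 1|) = 0.1548
m = L - C/2 = 0.57 - 0.086 = 0.484
Sector ⌊H'⌋ = 4 → (R',G',B') = (0.1548, 0.0, 0.172)
RGB = ((R'+m)×255, (G'+m)×255, (B'+m)×255) = (162.894, 123.42, 167.28)
Round half up → RGB(163, 123, 167)


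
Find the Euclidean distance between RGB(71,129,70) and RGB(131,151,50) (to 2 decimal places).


d = √[(R₁-R₂)² + (G₁-G₂)² + (B₁-B₂)²]
d = √[(71-131)² + (129-151)² + (70-50)²]
d = √[3600 + 484 + 400]
d = √4484
d ≈ 66.96


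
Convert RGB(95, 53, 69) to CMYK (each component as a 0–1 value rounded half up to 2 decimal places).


R'=95/255≈0.3725, G'=53/255≈0.2078, B'=69/255≈0.2706
K = 1 - max(R',G',B') = 1 - 95/255 = 160/255 = 0.62745… → 0.63
(1-R'-K)/(1-K) simplifies to (max-R)/max with max = 95:
C = (95-95)/95 = 0/95 = 0 → 0.00
M = (95-53)/95 = 42/95 = 0.44210… → 0.44
Y = (95-69)/95 = 26/95 = 0.27368… → 0.27
= CMYK(0.00, 0.44, 0.27, 0.63)


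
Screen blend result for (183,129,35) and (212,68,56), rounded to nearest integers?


Screen: C = 255 - (255-A)×(255-B)/255, rounded to nearest integer
R: 255 - (255-183)×(255-212)/255 = 255 - 3096/255 ≈ 255 - 12.141 = 242.859 → 243
G: 255 - (255-129)×(255-68)/255 = 255 - 23562/255 ≈ 255 - 92.400 = 162.600 → 163
B: 255 - (255-35)×(255-56)/255 = 255 - 43780/255 ≈ 255 - 171.686 = 83.314 → 83
= RGB(243, 163, 83)


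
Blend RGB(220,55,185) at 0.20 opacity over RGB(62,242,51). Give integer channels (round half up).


C = α×F + (1-α)×B, with 1-α = 0.80
R: 0.20×220 + 0.80×62 = 44.00 + 49.60 = 93.60 → 94
G: 0.20×55 + 0.80×242 = 11.00 + 193.60 = 204.60 → 205
B: 0.20×185 + 0.80×51 = 37.00 + 40.80 = 77.80 → 78
= RGB(94, 205, 78)


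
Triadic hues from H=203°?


Triadic: equally spaced at 120° intervals
H1 = 203°
H2 = (203 + 120) mod 360 = 323°
H3 = (203 + 240) mod 360 = 83°
Triadic = 203°, 323°, 83°


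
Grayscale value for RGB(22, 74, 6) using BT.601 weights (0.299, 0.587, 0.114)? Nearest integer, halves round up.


Gray = 0.299×R + 0.587×G + 0.114×B
Gray = 0.299×22 + 0.587×74 + 0.114×6
Gray = 6.578 + 43.438 + 0.684
Gray = 50.700 → round half up → 51
Gray = 51


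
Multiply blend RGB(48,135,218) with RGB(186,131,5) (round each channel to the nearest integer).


Multiply: C = A×B/255, rounded to nearest integer
R: 48×186/255 = 8928/255 ≈ 35.012 → 35
G: 135×131/255 = 17685/255 ≈ 69.353 → 69
B: 218×5/255 = 1090/255 ≈ 4.275 → 4
= RGB(35, 69, 4)


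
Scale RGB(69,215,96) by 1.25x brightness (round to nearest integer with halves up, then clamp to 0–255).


Multiply each channel by 1.25, round half up, clamp to [0, 255]
R: 69×1.25 = 86.25 → round → 86
G: 215×1.25 = 268.75 → round → 269 → clamp → 255
B: 96×1.25 = 120
= RGB(86, 255, 120)


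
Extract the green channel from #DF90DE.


Color: #DF90DE
R = DF = 223
G = 90 = 144
B = DE = 222
Green = 144


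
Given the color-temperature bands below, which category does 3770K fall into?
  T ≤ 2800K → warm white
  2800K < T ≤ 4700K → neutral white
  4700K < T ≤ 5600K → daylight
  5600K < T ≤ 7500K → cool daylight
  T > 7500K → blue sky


Temperature: 3770K
2800K < 3770K ≤ 4700K → neutral white
Classification: neutral white


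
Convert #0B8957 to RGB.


0B → 11 (R)
89 → 137 (G)
57 → 87 (B)
= RGB(11, 137, 87)


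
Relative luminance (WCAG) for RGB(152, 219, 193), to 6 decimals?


Linearize each channel (sRGB transfer function): c = v/255; c_lin = c/12.92 if c ≤ 0.04045, else ((c+0.055)/1.055)^2.4
  R: 152/255 ≈ 0.596078 > 0.04045 → ((0.596078+0.055)/1.055)^2.4 ≈ 0.313989
  G: 219/255 ≈ 0.858824 > 0.04045 → ((0.858824+0.055)/1.055)^2.4 ≈ 0.708376
  B: 193/255 ≈ 0.756863 > 0.04045 → ((0.756863+0.055)/1.055)^2.4 ≈ 0.533276
R_lin = 0.313989, G_lin = 0.708376, B_lin = 0.533276
L = 0.2126×R + 0.7152×G + 0.0722×B
L = 0.2126×0.313989 + 0.7152×0.708376 + 0.0722×0.533276
L ≈ 0.611887


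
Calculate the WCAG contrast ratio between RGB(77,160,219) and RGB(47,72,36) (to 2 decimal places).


Linearize each sRGB channel c=v/255: c/12.92 if c ≤ 0.04045 else ((c+0.055)/1.055)^2.4
L = 0.2126×R_lin + 0.7152×G_lin + 0.0722×B_lin
Color 1 (77,160,219):
  R=77: 77/255≈0.3020 > 0.04045 → ((0.3020+0.055)/1.055)^2.4 ≈ 0.07421
  G=160: 160/255≈0.6275 > 0.04045 → ((0.6275+0.055)/1.055)^2.4 ≈ 0.35153
  B=219: 219/255≈0.8588 > 0.04045 → ((0.8588+0.055)/1.055)^2.4 ≈ 0.70838
  L1 = 0.2126×0.07421 + 0.7152×0.35153 + 0.0722×0.70838 ≈ 0.31834
Color 2 (47,72,36):
  R=47: 47/255≈0.1843 > 0.04045 → ((0.1843+0.055)/1.055)^2.4 ≈ 0.02843
  G=72: 72/255≈0.2824 > 0.04045 → ((0.2824+0.055)/1.055)^2.4 ≈ 0.06480
  B=36: 36/255≈0.1412 > 0.04045 → ((0.1412+0.055)/1.055)^2.4 ≈ 0.01764
  L2 = 0.2126×0.02843 + 0.7152×0.06480 + 0.0722×0.01764 ≈ 0.05366
Lighter = 0.31834, Darker = 0.05366
Ratio = (L_lighter + 0.05) / (L_darker + 0.05)
Ratio = (0.31834 + 0.05) / (0.05366 + 0.05) = 0.36834 / 0.10366 ≈ 3.5532
Ratio ≈ 3.55:1


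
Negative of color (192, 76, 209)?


Invert: (255-R, 255-G, 255-B)
R: 255-192 = 63
G: 255-76 = 179
B: 255-209 = 46
= RGB(63, 179, 46)


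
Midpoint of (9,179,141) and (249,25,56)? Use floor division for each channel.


Midpoint: each channel = ⌊(C₁+C₂)/2⌋
R: ⌊(9+249)/2⌋ = 129
G: ⌊(179+25)/2⌋ = 102
B: ⌊(141+56)/2⌋ = 98
= RGB(129, 102, 98)


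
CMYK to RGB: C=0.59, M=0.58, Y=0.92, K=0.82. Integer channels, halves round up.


R = 255 × (1-C) × (1-K) = 255 × 0.41 × 0.18 = 18.819 → 19
G = 255 × (1-M) × (1-K) = 255 × 0.42 × 0.18 = 19.278 → 19
B = 255 × (1-Y) × (1-K) = 255 × 0.08 × 0.18 = 3.672 → 4
= RGB(19, 19, 4)


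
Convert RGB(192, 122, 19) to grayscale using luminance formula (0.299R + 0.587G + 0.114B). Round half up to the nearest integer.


Gray = 0.299×R + 0.587×G + 0.114×B
Gray = 0.299×192 + 0.587×122 + 0.114×19
Gray = 57.408 + 71.614 + 2.166
Gray = 131.188 → round half up → 131
Gray = 131


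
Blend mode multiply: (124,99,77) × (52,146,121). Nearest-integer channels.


Multiply: C = A×B/255, rounded to nearest integer
R: 124×52/255 = 6448/255 ≈ 25.286 → 25
G: 99×146/255 = 14454/255 ≈ 56.682 → 57
B: 77×121/255 = 9317/255 ≈ 36.537 → 37
= RGB(25, 57, 37)


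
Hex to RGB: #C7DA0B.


C7 → 199 (R)
DA → 218 (G)
0B → 11 (B)
= RGB(199, 218, 11)


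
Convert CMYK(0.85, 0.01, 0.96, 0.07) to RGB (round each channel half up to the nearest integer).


R = 255 × (1-C) × (1-K) = 255 × 0.15 × 0.93 = 35.5725 → 36
G = 255 × (1-M) × (1-K) = 255 × 0.99 × 0.93 = 234.7785 → 235
B = 255 × (1-Y) × (1-K) = 255 × 0.04 × 0.93 = 9.486 → 9
= RGB(36, 235, 9)


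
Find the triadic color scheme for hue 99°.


Triadic: equally spaced at 120° intervals
H1 = 99°
H2 = (99 + 120) mod 360 = 219°
H3 = (99 + 240) mod 360 = 339°
Triadic = 99°, 219°, 339°


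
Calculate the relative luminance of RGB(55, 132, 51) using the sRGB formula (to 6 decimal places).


Linearize each channel (sRGB transfer function): c = v/255; c_lin = c/12.92 if c ≤ 0.04045, else ((c+0.055)/1.055)^2.4
  R: 55/255 ≈ 0.215686 > 0.04045 → ((0.215686+0.055)/1.055)^2.4 ≈ 0.038204
  G: 132/255 ≈ 0.517647 > 0.04045 → ((0.517647+0.055)/1.055)^2.4 ≈ 0.230740
  B: 51/255 ≈ 0.200000 > 0.04045 → ((0.200000+0.055)/1.055)^2.4 ≈ 0.033105
R_lin = 0.038204, G_lin = 0.230740, B_lin = 0.033105
L = 0.2126×R + 0.7152×G + 0.0722×B
L = 0.2126×0.038204 + 0.7152×0.230740 + 0.0722×0.033105
L ≈ 0.175538


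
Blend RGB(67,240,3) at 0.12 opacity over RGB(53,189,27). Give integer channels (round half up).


C = α×F + (1-α)×B, with 1-α = 0.88
R: 0.12×67 + 0.88×53 = 8.04 + 46.64 = 54.68 → 55
G: 0.12×240 + 0.88×189 = 28.80 + 166.32 = 195.12 → 195
B: 0.12×3 + 0.88×27 = 0.36 + 23.76 = 24.12 → 24
= RGB(55, 195, 24)
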